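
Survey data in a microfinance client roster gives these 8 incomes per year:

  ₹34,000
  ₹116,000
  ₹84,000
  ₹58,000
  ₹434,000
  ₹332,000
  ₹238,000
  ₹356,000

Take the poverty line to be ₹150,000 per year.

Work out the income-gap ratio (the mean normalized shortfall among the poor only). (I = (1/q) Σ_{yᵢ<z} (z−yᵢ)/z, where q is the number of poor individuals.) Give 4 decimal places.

0.5133

Poor units: ₹34,000, ₹58,000, ₹84,000, ₹116,000 (q = 4 of N = 8).
Relative gaps: 0.7733, 0.6133, 0.4400, 0.2267; sum = 2.053333.
I averages over the q = 4 poor units only: 2.053333 / 4 = 0.5133.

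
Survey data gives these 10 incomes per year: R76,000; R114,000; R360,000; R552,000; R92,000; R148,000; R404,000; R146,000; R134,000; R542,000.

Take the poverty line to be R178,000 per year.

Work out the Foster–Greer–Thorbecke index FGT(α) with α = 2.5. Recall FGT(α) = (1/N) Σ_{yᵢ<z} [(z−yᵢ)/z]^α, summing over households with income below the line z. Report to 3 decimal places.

0.054

Below the line: R76,000, R92,000, R114,000, R134,000, R146,000, R148,000 (q = 6 of N = 10).
Gap ratios (z−y)/z: (178000−76000)/178000 = 0.5730; (178000−92000)/178000 = 0.4831; (178000−114000)/178000 = 0.3596; (178000−134000)/178000 = 0.2472; (178000−146000)/178000 = 0.1798; (178000−148000)/178000 = 0.1685.
Raised to α = 2.5: 0.24857; 0.16225; 0.07752; 0.03038; 0.01370; 0.01166.
Sum = 0.544087; FGT(2.5) = 0.544087 / 10 = 0.054.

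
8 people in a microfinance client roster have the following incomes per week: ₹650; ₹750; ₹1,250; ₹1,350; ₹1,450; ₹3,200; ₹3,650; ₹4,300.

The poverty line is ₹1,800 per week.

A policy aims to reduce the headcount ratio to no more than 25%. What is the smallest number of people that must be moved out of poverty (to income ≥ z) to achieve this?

3

5 of the 8 people are poor, so H = 5/8 = 0.625.
A headcount ratio of at most 25% allows at most ⌊0.25 × 8⌋ = 2 poor people.
So at least 5 − 2 = 3 must be lifted.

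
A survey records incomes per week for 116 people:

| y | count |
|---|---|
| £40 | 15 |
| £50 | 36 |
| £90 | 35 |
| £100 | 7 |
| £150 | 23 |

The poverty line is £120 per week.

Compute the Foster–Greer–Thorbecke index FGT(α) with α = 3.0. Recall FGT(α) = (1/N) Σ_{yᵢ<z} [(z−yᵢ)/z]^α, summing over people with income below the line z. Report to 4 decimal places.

Below the line: 15×£40, 36×£50, 35×£90, 7×£100 (q = 93 of N = 116).
Normalized shortfalls: (120−40)/120 = 0.6667 (×15); (120−50)/120 = 0.5833 (×36); (120−90)/120 = 0.2500 (×35); (120−100)/120 = 0.1667 (×7).
Raised to α = 3.0: 0.29630 (×15); 0.19850 (×36); 0.01562 (×35); 0.00463 (×7).
Sum = 12.169560; FGT(3.0) = 12.169560 / 116 = 0.1049.

0.1049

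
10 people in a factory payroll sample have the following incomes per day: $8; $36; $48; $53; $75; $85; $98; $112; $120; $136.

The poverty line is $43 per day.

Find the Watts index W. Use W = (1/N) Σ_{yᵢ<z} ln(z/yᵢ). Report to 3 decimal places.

0.186

Poor units: $8, $36 (q = 2 of N = 10).
Log gaps: ln(43/8) = 1.6818; ln(43/36) = 0.1777.
W = 1.859440 / 10 = 0.186.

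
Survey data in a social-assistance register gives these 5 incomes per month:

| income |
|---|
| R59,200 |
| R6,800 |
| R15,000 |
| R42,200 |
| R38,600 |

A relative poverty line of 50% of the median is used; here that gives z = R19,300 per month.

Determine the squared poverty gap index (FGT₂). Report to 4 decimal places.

0.0938

Poor units: R6,800, R15,000 (q = 2 of N = 5).
Gap ratios (z−y)/z: (19300−6800)/19300 = 0.6477; (19300−15000)/19300 = 0.2228.
Squared: 0.4195; 0.0496.
Sum = 0.469113; P₂ = 0.469113 / 5 = 0.0938.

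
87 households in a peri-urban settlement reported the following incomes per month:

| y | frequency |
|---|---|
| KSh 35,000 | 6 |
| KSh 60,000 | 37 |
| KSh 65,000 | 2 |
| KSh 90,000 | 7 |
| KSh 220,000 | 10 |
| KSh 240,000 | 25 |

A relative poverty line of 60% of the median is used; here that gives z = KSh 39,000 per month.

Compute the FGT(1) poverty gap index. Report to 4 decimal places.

0.0071

Poor units: 6×KSh 35,000 (q = 6 of N = 87).
Relative gaps: (39000−35000)/39000 = 0.1026 (×6).
Sum of shortfalls = 0.615385; P₁ averages over all N: 0.615385 / 87 = 0.0071.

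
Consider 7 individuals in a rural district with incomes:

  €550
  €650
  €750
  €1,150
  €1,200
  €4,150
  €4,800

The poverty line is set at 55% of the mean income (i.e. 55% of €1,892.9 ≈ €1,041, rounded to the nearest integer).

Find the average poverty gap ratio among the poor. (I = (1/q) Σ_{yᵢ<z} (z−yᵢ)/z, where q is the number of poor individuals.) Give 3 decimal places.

Incomes under z: €550, €650, €750 (q = 3 of N = 7).
Relative gaps: 0.4717, 0.3756, 0.2795; sum = 1.126801.
I averages over the q = 3 poor units only: 1.126801 / 3 = 0.376.

0.376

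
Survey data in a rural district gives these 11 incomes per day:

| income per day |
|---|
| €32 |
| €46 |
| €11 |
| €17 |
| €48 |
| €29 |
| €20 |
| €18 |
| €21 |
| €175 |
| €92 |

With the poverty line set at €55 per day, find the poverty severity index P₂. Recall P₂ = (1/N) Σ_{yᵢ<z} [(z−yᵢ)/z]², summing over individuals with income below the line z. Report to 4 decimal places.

0.2544

Incomes under z: €11, €17, €18, €20, €21, €29, €32, €46, €48 (q = 9 of N = 11).
Normalized shortfalls: (55−11)/55 = 0.8000; (55−17)/55 = 0.6909; (55−18)/55 = 0.6727; (55−20)/55 = 0.6364; (55−21)/55 = 0.6182; (55−29)/55 = 0.4727; (55−32)/55 = 0.4182; (55−46)/55 = 0.1636; (55−48)/55 = 0.1273.
Squared: 0.6400; 0.4774; 0.4526; 0.4050; 0.3821; 0.2235; 0.1749; 0.0268; 0.0162.
Sum = 2.798347; P₂ = 2.798347 / 11 = 0.2544.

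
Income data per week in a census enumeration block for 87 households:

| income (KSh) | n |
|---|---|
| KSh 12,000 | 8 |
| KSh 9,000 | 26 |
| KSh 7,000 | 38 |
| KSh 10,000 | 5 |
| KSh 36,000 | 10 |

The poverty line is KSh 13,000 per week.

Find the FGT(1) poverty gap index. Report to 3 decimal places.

0.314

Below the line: 38×KSh 7,000, 26×KSh 9,000, 5×KSh 10,000, 8×KSh 12,000 (q = 77 of N = 87).
Gap ratios (z−y)/z: (13000−7000)/13000 = 0.4615 (×38); (13000−9000)/13000 = 0.3077 (×26); (13000−10000)/13000 = 0.2308 (×5); (13000−12000)/13000 = 0.0769 (×8).
Sum of shortfalls = 27.307692; P₁ averages over all N: 27.307692 / 87 = 0.314.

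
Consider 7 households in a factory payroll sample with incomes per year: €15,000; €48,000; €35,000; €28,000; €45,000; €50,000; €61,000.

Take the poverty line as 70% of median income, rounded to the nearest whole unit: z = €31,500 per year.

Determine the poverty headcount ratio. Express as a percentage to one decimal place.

2 of the 7 households have income below €31,500.
H = 2/7 = 28.6%.

28.6%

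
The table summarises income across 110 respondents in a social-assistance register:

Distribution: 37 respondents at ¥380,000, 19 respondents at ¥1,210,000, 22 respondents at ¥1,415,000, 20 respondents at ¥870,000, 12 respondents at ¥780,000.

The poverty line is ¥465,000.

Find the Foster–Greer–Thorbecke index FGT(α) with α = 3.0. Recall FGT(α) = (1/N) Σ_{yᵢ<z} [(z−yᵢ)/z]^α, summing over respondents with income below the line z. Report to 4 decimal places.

0.0021

Below the line: 37×¥380,000 (q = 37 of N = 110).
Gap ratios (z−y)/z: (465000−380000)/465000 = 0.1828 (×37).
Raised to α = 3.0: 0.00611 (×37).
Sum = 0.225995; FGT(3.0) = 0.225995 / 110 = 0.0021.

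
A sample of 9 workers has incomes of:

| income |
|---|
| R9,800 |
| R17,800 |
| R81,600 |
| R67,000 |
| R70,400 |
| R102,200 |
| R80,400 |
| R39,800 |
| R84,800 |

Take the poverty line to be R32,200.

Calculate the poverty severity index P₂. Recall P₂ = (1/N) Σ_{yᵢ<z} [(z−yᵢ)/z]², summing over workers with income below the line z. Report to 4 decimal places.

0.0760

Poor units: R9,800, R17,800 (q = 2 of N = 9).
Gap ratios (z−y)/z: (32200−9800)/32200 = 0.6957; (32200−17800)/32200 = 0.4472.
Squared: 0.4839; 0.2000.
Sum = 0.683924; P₂ = 0.683924 / 9 = 0.0760.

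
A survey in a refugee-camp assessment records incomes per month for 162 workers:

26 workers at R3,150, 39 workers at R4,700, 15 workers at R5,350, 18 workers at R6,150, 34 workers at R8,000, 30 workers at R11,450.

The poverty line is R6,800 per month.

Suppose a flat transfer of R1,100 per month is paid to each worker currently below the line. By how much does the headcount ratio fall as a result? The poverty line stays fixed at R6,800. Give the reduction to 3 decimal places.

0.111

Before: below the line — 26×R3,150, 39×R4,700, 15×R5,350, 18×R6,150; headcount ratio = 0.60494.
After the R1,100 transfer: below the line — 26×R4,250, 39×R5,800, 15×R6,450; headcount ratio = 0.49383.
Reduction = 0.60494 − 0.49383 = 0.111.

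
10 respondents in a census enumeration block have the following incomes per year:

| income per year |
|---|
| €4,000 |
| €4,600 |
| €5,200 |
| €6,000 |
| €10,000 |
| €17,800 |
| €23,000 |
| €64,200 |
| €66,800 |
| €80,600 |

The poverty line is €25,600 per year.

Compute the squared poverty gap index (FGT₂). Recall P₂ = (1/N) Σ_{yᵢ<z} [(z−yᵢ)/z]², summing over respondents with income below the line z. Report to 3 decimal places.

0.308

Poor units: €4,000, €4,600, €5,200, €6,000, €10,000, €17,800, €23,000 (q = 7 of N = 10).
Shortfall ratios: (25600−4000)/25600 = 0.8438; (25600−4600)/25600 = 0.8203; (25600−5200)/25600 = 0.7969; (25600−6000)/25600 = 0.7656; (25600−10000)/25600 = 0.6094; (25600−17800)/25600 = 0.3047; (25600−23000)/25600 = 0.1016.
Squared: 0.7119; 0.6729; 0.6350; 0.5862; 0.3713; 0.0928; 0.0103.
Sum = 3.080505; P₂ = 3.080505 / 10 = 0.308.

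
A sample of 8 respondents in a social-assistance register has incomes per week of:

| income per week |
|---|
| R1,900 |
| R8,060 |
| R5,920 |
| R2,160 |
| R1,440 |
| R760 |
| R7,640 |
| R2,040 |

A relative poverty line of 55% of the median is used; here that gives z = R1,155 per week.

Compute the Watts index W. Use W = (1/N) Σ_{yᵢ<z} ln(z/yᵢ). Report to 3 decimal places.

Incomes under z: R760 (q = 1 of N = 8).
ln(z/y) terms: ln(1155/760) = 0.4185.
W = 0.418537 / 8 = 0.052.

0.052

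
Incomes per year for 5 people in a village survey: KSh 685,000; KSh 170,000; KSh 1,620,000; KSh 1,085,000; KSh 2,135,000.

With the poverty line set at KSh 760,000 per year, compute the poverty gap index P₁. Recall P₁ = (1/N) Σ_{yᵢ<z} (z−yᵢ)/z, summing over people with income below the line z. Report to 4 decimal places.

0.1750

Poor units: KSh 170,000, KSh 685,000 (q = 2 of N = 5).
Relative gaps: (760000−170000)/760000 = 0.7763; (760000−685000)/760000 = 0.0987.
Σ = 0.875000. Dividing by the full population N = 5 gives P₁ = 0.1750.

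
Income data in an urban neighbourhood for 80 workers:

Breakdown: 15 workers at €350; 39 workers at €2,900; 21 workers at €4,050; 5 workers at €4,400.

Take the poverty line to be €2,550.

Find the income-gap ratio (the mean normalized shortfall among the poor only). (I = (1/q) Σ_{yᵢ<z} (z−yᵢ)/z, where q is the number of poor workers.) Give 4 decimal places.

0.8627

Poor units: 15×€350 (q = 15 of N = 80).
Shortfall ratios (z−y)/z: 0.8627 (×15); sum = 12.941176.
The income-gap ratio divides by q (the poor only): 12.941176 / 15 = 0.8627.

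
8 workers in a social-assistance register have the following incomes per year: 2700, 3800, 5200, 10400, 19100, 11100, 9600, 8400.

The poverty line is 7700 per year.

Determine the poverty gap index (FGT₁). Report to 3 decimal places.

0.185

Poor units: 2700, 3800, 5200 (q = 3 of N = 8).
Gap ratios (z−y)/z: (7700−2700)/7700 = 0.6494; (7700−3800)/7700 = 0.5065; (7700−5200)/7700 = 0.3247.
Σ = 1.480519. Dividing by the full population N = 8 gives P₁ = 0.185.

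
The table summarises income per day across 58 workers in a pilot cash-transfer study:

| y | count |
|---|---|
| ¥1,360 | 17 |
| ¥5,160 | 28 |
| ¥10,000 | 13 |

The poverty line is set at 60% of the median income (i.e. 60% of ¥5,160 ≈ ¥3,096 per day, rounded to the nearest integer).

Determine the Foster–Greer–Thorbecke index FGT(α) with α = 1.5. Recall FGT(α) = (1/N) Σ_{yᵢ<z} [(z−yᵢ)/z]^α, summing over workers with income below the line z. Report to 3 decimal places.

Below the line: 17×¥1,360 (q = 17 of N = 58).
Relative gaps: (3096−1360)/3096 = 0.5607 (×17).
Raised to α = 1.5: 0.41988 (×17).
Sum = 7.137927; FGT(1.5) = 7.137927 / 58 = 0.123.

0.123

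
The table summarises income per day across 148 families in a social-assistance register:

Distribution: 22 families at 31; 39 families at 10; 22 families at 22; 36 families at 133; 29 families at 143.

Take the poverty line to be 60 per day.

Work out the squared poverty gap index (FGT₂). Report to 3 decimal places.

0.277

Poor units: 39×10, 22×22, 22×31 (q = 83 of N = 148).
Normalized shortfalls: (60−10)/60 = 0.8333 (×39); (60−22)/60 = 0.6333 (×22); (60−31)/60 = 0.4833 (×22).
Squared: 0.6944 (×39); 0.4011 (×22); 0.2336 (×22).
Sum = 41.047222; P₂ = 41.047222 / 148 = 0.277.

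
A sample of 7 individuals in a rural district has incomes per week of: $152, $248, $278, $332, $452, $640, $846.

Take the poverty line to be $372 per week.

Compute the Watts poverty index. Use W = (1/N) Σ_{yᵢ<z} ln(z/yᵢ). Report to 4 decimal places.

0.2436

Below z: $152, $248, $278, $332 (q = 4 of N = 7).
ln(z/y) terms: ln(372/152) = 0.8950; ln(372/248) = 0.4055; ln(372/278) = 0.2913; ln(372/332) = 0.1138.
W = 1.705510 / 7 = 0.2436.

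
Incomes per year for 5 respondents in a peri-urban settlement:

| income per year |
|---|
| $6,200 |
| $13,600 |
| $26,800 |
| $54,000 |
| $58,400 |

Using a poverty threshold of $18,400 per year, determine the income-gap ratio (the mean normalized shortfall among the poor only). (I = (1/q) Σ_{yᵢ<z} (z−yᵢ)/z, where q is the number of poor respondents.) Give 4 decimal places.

Below the line: $6,200, $13,600 (q = 2 of N = 5).
Shortfall ratios (z−y)/z: 0.6630, 0.2609; sum = 0.923913.
I averages over the q = 2 poor units only: 0.923913 / 2 = 0.4620.

0.4620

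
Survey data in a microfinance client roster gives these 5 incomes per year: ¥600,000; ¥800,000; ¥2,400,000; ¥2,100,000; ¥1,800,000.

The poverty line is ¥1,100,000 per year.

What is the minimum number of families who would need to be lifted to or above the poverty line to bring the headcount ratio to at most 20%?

Currently q = 2 of N = 5 are below the line (H = 0.400).
A headcount ratio of at most 20% allows at most ⌊0.20 × 5⌋ = 1 poor families.
So at least 2 − 1 = 1 must be lifted.

1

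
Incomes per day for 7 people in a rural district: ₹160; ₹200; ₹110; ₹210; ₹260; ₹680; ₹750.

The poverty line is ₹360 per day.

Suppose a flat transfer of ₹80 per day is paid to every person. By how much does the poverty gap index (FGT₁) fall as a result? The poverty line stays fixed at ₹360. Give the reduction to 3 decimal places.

Before: below the line — ₹110, ₹160, ₹200, ₹210, ₹260; poverty gap index (FGT₁) = 0.34127.
After the ₹80 transfer: below the line — ₹190, ₹240, ₹280, ₹290, ₹340; poverty gap index (FGT₁) = 0.18254.
Reduction = 0.34127 − 0.18254 = 0.159.

0.159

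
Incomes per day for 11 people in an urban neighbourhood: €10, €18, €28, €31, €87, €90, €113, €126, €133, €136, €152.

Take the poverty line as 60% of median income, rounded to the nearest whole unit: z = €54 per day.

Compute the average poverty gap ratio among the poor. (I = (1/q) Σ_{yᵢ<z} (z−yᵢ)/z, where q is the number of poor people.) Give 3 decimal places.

Below z: €10, €18, €28, €31 (q = 4 of N = 11).
Relative gaps: 0.8148, 0.6667, 0.4815, 0.4259; sum = 2.388889.
The income-gap ratio divides by q (the poor only): 2.388889 / 4 = 0.597.

0.597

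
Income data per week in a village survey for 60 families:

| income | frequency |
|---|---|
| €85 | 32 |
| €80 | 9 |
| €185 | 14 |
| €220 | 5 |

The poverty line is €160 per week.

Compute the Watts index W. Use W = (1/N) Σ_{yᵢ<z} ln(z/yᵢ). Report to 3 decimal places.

Incomes under z: 9×€80, 32×€85 (q = 41 of N = 60).
ln(z/y) terms: ln(160/80) = 0.6931 (×9); ln(160/85) = 0.6325 (×32).
W = 26.479047 / 60 = 0.441.

0.441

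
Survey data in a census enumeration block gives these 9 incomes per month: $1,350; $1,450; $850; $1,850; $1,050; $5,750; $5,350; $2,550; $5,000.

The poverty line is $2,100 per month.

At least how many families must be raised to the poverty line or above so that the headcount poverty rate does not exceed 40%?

Currently q = 5 of N = 9 are below the line (H = 0.556).
A headcount ratio of at most 40% allows at most ⌊0.40 × 9⌋ = 3 poor families.
So at least 5 − 3 = 2 must be lifted.

2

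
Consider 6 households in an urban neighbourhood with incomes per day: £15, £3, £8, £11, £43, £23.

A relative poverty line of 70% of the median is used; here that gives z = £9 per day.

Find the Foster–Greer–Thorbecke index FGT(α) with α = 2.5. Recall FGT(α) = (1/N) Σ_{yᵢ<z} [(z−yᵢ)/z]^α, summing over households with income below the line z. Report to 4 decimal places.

Below the line: £3, £8 (q = 2 of N = 6).
Gap ratios (z−y)/z: (9−3)/9 = 0.6667; (9−8)/9 = 0.1111.
Raised to α = 2.5: 0.36289; 0.00412.
Sum = 0.367003; FGT(2.5) = 0.367003 / 6 = 0.0612.

0.0612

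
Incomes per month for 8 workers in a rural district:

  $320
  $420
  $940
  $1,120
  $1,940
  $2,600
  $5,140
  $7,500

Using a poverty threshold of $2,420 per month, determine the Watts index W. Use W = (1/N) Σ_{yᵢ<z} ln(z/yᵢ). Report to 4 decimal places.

0.7140

Poor units: $320, $420, $940, $1,120, $1,940 (q = 5 of N = 8).
Log gaps: ln(2420/320) = 2.0232; ln(2420/420) = 1.7513; ln(2420/940) = 0.9456; ln(2420/1120) = 0.7704; ln(2420/1940) = 0.2211.
W = 5.711631 / 8 = 0.7140.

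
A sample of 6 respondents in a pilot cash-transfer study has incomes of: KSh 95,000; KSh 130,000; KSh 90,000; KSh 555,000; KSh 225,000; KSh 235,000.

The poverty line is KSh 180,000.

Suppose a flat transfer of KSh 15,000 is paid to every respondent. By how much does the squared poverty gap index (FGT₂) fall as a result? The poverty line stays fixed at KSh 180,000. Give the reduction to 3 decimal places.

0.031

Before: below the line — KSh 90,000, KSh 95,000, KSh 130,000; squared poverty gap index (FGT₂) = 0.09169.
After the KSh 15,000 transfer: below the line — KSh 105,000, KSh 110,000, KSh 145,000; squared poverty gap index (FGT₂) = 0.06044.
Reduction = 0.09169 − 0.06044 = 0.031.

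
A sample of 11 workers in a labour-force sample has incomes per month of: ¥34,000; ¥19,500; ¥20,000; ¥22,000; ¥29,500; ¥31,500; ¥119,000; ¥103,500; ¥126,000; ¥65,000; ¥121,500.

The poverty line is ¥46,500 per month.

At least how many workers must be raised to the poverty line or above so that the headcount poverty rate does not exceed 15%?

6 of the 11 workers are poor, so H = 6/11 = 0.545.
A headcount ratio of at most 15% allows at most ⌊0.15 × 11⌋ = 1 poor workers.
So at least 6 − 1 = 5 must be lifted.

5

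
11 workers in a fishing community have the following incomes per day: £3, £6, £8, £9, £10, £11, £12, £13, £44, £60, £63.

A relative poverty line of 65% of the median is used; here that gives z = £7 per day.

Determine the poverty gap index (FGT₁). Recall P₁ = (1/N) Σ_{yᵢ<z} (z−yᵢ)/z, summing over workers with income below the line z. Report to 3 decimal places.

0.065

Below z: £3, £6 (q = 2 of N = 11).
Relative gaps: (7−3)/7 = 0.5714; (7−6)/7 = 0.1429.
Sum of shortfalls = 0.714286; P₁ averages over all N: 0.714286 / 11 = 0.065.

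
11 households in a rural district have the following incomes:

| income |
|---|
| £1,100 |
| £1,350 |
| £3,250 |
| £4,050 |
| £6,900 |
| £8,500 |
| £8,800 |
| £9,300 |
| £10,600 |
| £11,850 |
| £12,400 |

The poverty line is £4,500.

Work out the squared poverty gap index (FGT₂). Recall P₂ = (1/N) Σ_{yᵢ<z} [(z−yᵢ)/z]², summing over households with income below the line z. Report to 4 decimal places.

0.1044

Below z: £1,100, £1,350, £3,250, £4,050 (q = 4 of N = 11).
Normalized shortfalls: (4500−1100)/4500 = 0.7556; (4500−1350)/4500 = 0.7000; (4500−3250)/4500 = 0.2778; (4500−4050)/4500 = 0.1000.
Squared: 0.5709; 0.4900; 0.0772; 0.0100.
Sum = 1.148025; P₂ = 1.148025 / 11 = 0.1044.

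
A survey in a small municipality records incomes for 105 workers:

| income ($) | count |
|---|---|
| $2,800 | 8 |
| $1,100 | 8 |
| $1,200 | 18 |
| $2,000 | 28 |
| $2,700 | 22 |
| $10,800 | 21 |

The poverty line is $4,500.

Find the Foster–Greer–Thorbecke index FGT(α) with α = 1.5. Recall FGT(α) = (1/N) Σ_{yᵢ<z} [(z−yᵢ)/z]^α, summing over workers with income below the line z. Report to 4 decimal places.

Incomes under z: 8×$1,100, 18×$1,200, 28×$2,000, 22×$2,700, 8×$2,800 (q = 84 of N = 105).
Shortfall ratios: (4500−1100)/4500 = 0.7556 (×8); (4500−1200)/4500 = 0.7333 (×18); (4500−2000)/4500 = 0.5556 (×28); (4500−2700)/4500 = 0.4000 (×22); (4500−2800)/4500 = 0.3778 (×8).
Raised to α = 1.5: 0.65675 (×8); 0.62799 (×18); 0.41409 (×28); 0.25298 (×22); 0.23220 (×8).
Sum = 35.575402; FGT(1.5) = 35.575402 / 105 = 0.3388.

0.3388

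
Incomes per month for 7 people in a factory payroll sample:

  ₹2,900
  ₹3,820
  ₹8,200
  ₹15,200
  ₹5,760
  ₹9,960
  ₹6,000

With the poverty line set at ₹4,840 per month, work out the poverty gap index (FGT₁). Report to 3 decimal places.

Below z: ₹2,900, ₹3,820 (q = 2 of N = 7).
Shortfall ratios: (4840−2900)/4840 = 0.4008; (4840−3820)/4840 = 0.2107.
Sum of shortfalls = 0.611570; P₁ averages over all N: 0.611570 / 7 = 0.087.

0.087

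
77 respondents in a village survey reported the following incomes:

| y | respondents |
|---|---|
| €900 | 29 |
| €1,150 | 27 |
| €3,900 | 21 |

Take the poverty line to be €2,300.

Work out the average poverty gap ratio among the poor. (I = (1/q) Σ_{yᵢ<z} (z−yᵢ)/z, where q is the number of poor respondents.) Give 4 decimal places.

Incomes under z: 29×€900, 27×€1,150 (q = 56 of N = 77).
Relative gaps: 0.6087 (×29), 0.5000 (×27); sum = 31.152174.
I averages over the q = 56 poor units only: 31.152174 / 56 = 0.5563.

0.5563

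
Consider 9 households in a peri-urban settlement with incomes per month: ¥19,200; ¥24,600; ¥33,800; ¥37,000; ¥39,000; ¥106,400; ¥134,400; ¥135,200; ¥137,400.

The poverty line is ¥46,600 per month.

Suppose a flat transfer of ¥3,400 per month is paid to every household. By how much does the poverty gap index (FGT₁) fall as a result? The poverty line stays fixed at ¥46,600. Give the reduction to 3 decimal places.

0.041

Before: below the line — ¥19,200, ¥24,600, ¥33,800, ¥37,000, ¥39,000; poverty gap index (FGT₁) = 0.18932.
After the ¥3,400 transfer: below the line — ¥22,600, ¥28,000, ¥37,200, ¥40,400, ¥42,400; poverty gap index (FGT₁) = 0.14878.
Reduction = 0.18932 − 0.14878 = 0.041.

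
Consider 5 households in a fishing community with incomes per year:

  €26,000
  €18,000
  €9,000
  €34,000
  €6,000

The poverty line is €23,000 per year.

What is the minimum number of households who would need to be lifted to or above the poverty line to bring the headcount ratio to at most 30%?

Currently q = 3 of N = 5 are below the line (H = 0.600).
A headcount ratio of at most 30% allows at most ⌊0.30 × 5⌋ = 1 poor households.
So at least 3 − 1 = 2 must be lifted.

2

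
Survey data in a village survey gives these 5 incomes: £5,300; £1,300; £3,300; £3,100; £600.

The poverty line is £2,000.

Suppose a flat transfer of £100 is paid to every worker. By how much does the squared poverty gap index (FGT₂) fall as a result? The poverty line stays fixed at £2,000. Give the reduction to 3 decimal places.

0.020

Before: below the line — £600, £1,300; squared poverty gap index (FGT₂) = 0.12250.
After the £100 transfer: below the line — £700, £1,400; squared poverty gap index (FGT₂) = 0.10250.
Reduction = 0.12250 − 0.10250 = 0.020.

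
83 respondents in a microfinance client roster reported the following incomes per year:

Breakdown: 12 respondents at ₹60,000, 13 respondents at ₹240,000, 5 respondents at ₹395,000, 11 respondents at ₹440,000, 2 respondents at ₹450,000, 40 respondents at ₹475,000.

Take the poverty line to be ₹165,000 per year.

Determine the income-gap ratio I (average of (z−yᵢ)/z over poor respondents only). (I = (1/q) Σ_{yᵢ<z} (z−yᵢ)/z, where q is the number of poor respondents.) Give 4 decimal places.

Poor units: 12×₹60,000 (q = 12 of N = 83).
Shortfall ratios (z−y)/z: 0.6364 (×12); sum = 7.636364.
I averages over the q = 12 poor units only: 7.636364 / 12 = 0.6364.

0.6364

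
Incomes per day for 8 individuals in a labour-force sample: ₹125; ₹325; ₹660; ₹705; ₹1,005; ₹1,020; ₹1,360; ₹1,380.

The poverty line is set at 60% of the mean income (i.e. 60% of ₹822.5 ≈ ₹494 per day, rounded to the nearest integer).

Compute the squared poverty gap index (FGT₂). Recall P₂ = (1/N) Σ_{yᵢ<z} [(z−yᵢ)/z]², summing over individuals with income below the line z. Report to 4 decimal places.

0.0844

Poor units: ₹125, ₹325 (q = 2 of N = 8).
Gap ratios (z−y)/z: (494−125)/494 = 0.7470; (494−325)/494 = 0.3421.
Squared: 0.5580; 0.1170.
Sum = 0.674991; P₂ = 0.674991 / 8 = 0.0844.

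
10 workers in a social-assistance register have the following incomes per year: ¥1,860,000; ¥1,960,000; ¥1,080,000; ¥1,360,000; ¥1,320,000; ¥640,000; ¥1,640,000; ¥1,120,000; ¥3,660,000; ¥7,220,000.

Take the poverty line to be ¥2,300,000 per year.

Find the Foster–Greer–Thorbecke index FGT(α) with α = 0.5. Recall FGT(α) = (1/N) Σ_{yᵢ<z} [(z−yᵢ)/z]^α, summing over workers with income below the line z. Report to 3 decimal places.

0.494

Poor units: ¥640,000, ¥1,080,000, ¥1,120,000, ¥1,320,000, ¥1,360,000, ¥1,640,000, ¥1,860,000, ¥1,960,000 (q = 8 of N = 10).
Shortfall ratios: (2300000−640000)/2300000 = 0.7217; (2300000−1080000)/2300000 = 0.5304; (2300000−1120000)/2300000 = 0.5130; (2300000−1320000)/2300000 = 0.4261; (2300000−1360000)/2300000 = 0.4087; (2300000−1640000)/2300000 = 0.2870; (2300000−1860000)/2300000 = 0.1913; (2300000−1960000)/2300000 = 0.1478.
Raised to α = 0.5: 0.84955; 0.72831; 0.71627; 0.65275; 0.63929; 0.53568; 0.43738; 0.38448.
Sum = 4.943727; FGT(0.5) = 4.943727 / 10 = 0.494.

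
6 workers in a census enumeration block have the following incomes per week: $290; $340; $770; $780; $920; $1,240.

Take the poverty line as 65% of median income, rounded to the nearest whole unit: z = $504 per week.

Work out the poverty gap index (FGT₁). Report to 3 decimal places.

0.125

Poor units: $290, $340 (q = 2 of N = 6).
Relative gaps: (504−290)/504 = 0.4246; (504−340)/504 = 0.3254.
Σ = 0.750000. Dividing by the full population N = 6 gives P₁ = 0.125.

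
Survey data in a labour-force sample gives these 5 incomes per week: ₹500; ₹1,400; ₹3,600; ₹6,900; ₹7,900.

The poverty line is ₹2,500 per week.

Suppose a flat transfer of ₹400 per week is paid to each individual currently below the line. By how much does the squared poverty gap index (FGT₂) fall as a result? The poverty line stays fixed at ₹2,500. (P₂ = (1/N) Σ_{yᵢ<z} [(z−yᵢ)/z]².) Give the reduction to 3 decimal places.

Before: below the line — ₹500, ₹1,400; squared poverty gap index (FGT₂) = 0.16672.
After the ₹400 transfer: below the line — ₹900, ₹1,800; squared poverty gap index (FGT₂) = 0.09760.
Reduction = 0.16672 − 0.09760 = 0.069.

0.069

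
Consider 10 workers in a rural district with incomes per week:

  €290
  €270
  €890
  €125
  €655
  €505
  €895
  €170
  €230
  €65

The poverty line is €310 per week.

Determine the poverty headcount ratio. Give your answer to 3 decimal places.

0.600

6 of the 10 workers have income below €310.
H = 6/10 = 0.600.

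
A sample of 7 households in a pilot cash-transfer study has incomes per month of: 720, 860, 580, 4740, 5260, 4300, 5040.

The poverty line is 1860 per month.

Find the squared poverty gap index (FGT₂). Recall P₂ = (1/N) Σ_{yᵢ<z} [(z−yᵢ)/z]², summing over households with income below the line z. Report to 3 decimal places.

0.163

Below the line: 580, 720, 860 (q = 3 of N = 7).
Gap ratios (z−y)/z: (1860−580)/1860 = 0.6882; (1860−720)/1860 = 0.6129; (1860−860)/1860 = 0.5376.
Squared: 0.4736; 0.3757; 0.2891.
Sum = 1.138282; P₂ = 1.138282 / 7 = 0.163.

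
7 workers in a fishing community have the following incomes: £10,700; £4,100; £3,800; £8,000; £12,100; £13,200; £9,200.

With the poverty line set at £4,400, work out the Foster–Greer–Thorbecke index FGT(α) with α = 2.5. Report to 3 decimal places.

Below z: £3,800, £4,100 (q = 2 of N = 7).
Shortfall ratios: (4400−3800)/4400 = 0.1364; (4400−4100)/4400 = 0.0682.
Raised to α = 2.5: 0.00687; 0.00121.
Sum = 0.008081; FGT(2.5) = 0.008081 / 7 = 0.001.

0.001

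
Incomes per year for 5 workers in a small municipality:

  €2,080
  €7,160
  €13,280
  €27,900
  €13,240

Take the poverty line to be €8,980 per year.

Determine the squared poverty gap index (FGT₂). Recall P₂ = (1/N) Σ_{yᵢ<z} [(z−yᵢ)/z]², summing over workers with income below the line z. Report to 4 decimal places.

0.1263

Below z: €2,080, €7,160 (q = 2 of N = 5).
Gap ratios (z−y)/z: (8980−2080)/8980 = 0.7684; (8980−7160)/8980 = 0.2027.
Squared: 0.5904; 0.0411.
Sum = 0.631475; P₂ = 0.631475 / 5 = 0.1263.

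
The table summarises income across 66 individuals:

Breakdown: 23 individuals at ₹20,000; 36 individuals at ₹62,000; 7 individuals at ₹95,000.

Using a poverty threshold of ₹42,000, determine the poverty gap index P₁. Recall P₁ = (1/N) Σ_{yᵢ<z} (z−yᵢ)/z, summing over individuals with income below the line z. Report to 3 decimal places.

0.183

Poor units: 23×₹20,000 (q = 23 of N = 66).
Gap ratios (z−y)/z: (42000−20000)/42000 = 0.5238 (×23).
Sum of shortfalls = 12.047619; P₁ averages over all N: 12.047619 / 66 = 0.183.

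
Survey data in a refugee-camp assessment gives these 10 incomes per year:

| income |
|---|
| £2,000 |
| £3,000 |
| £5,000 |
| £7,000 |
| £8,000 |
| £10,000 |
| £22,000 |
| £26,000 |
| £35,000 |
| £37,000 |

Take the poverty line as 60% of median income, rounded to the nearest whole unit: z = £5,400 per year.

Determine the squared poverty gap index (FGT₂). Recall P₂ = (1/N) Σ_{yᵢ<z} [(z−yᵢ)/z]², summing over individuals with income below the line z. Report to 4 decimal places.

Below z: £2,000, £3,000, £5,000 (q = 3 of N = 10).
Shortfall ratios: (5400−2000)/5400 = 0.6296; (5400−3000)/5400 = 0.4444; (5400−5000)/5400 = 0.0741.
Squared: 0.3964; 0.1975; 0.0055.
Sum = 0.599451; P₂ = 0.599451 / 10 = 0.0599.

0.0599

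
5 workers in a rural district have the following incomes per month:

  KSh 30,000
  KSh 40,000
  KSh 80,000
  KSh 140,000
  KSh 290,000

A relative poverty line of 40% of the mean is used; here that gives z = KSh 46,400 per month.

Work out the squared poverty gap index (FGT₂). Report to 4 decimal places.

0.0288

Incomes under z: KSh 30,000, KSh 40,000 (q = 2 of N = 5).
Gap ratios (z−y)/z: (46400−30000)/46400 = 0.3534; (46400−40000)/46400 = 0.1379.
Squared: 0.1249; 0.0190.
Sum = 0.143951; P₂ = 0.143951 / 5 = 0.0288.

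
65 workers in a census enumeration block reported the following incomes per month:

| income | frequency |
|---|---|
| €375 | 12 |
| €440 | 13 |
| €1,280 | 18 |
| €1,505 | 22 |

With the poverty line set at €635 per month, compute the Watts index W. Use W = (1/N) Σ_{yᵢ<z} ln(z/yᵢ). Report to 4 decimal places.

Below z: 12×€375, 13×€440 (q = 25 of N = 65).
ln(z/y) terms: ln(635/375) = 0.5267 (×12); ln(635/440) = 0.3669 (×13).
W = 11.089441 / 65 = 0.1706.

0.1706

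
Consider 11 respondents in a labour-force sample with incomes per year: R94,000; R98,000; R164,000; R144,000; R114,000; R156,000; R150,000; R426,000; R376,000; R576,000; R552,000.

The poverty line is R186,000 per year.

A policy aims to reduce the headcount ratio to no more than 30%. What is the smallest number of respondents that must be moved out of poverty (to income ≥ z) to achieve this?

4

7 of the 11 respondents are poor, so H = 7/11 = 0.636.
A headcount ratio of at most 30% allows at most ⌊0.30 × 11⌋ = 3 poor respondents.
So at least 7 − 3 = 4 must be lifted.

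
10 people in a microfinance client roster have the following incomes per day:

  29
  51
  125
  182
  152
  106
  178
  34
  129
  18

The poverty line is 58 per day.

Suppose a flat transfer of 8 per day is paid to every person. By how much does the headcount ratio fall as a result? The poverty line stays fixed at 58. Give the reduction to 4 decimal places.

Before: below the line — 18, 29, 34, 51; headcount ratio = 0.400000.
After the 8 transfer: below the line — 26, 37, 42; headcount ratio = 0.300000.
Reduction = 0.400000 − 0.300000 = 0.1000.

0.1000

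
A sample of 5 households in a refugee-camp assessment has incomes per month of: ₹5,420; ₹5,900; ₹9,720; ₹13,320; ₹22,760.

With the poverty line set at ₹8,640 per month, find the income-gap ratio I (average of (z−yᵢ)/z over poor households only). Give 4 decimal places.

0.3449

Incomes under z: ₹5,420, ₹5,900 (q = 2 of N = 5).
Relative gaps: 0.3727, 0.3171; sum = 0.689815.
The income-gap ratio divides by q (the poor only): 0.689815 / 2 = 0.3449.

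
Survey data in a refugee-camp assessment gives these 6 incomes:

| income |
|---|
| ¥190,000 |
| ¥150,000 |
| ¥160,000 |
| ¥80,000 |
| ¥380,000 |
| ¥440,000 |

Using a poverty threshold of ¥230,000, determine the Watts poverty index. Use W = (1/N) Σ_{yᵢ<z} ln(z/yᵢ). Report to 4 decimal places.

0.3396

Poor units: ¥80,000, ¥150,000, ¥160,000, ¥190,000 (q = 4 of N = 6).
Log gaps: ln(230000/80000) = 1.0561; ln(230000/150000) = 0.4274; ln(230000/160000) = 0.3629; ln(230000/190000) = 0.1911.
W = 2.037457 / 6 = 0.3396.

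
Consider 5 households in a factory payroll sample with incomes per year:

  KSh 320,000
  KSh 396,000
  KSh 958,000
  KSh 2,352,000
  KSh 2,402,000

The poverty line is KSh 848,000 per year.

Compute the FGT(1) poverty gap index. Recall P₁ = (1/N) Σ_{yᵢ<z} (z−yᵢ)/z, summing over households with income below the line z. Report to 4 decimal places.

Incomes under z: KSh 320,000, KSh 396,000 (q = 2 of N = 5).
Shortfall ratios: (848000−320000)/848000 = 0.6226; (848000−396000)/848000 = 0.5330.
Sum of shortfalls = 1.155660; P₁ averages over all N: 1.155660 / 5 = 0.2311.

0.2311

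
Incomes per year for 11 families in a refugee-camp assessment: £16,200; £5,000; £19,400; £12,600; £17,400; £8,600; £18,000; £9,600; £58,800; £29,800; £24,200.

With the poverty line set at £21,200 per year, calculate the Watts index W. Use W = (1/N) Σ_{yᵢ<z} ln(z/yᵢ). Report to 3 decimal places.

Below z: £5,000, £8,600, £9,600, £12,600, £16,200, £17,400, £18,000, £19,400 (q = 8 of N = 11).
ln(z/y) terms: ln(21200/5000) = 1.4446; ln(21200/8600) = 0.9022; ln(21200/9600) = 0.7922; ln(21200/12600) = 0.5203; ln(21200/16200) = 0.2690; ln(21200/17400) = 0.1975; ln(21200/18000) = 0.1636; ln(21200/19400) = 0.0887.
W = 4.378223 / 11 = 0.398.

0.398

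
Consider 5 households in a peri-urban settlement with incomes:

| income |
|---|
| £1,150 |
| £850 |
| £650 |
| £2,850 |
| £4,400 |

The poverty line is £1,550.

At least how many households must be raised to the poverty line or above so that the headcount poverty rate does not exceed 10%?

3

Currently q = 3 of N = 5 are below the line (H = 0.600).
A headcount ratio of at most 10% allows at most ⌊0.10 × 5⌋ = 0 poor households.
So at least 3 − 0 = 3 must be lifted.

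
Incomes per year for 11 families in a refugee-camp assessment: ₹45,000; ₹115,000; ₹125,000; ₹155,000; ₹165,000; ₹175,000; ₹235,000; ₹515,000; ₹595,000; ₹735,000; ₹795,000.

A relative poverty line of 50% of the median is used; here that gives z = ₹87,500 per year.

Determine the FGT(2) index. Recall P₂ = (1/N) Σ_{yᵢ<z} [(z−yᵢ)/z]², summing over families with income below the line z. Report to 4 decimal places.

Poor units: ₹45,000 (q = 1 of N = 11).
Gap ratios (z−y)/z: (87500−45000)/87500 = 0.4857.
Squared: 0.2359.
Sum = 0.235918; P₂ = 0.235918 / 11 = 0.0214.

0.0214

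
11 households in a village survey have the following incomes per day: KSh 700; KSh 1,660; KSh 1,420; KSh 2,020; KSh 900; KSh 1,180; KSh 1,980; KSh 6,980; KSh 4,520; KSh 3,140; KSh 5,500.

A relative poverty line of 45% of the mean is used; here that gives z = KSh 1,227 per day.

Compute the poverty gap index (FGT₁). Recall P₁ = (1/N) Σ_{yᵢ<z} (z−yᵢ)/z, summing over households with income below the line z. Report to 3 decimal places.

0.067

Incomes under z: KSh 700, KSh 900, KSh 1,180 (q = 3 of N = 11).
Gap ratios (z−y)/z: (1227−700)/1227 = 0.4295; (1227−900)/1227 = 0.2665; (1227−1180)/1227 = 0.0383.
Σ = 0.734311. Dividing by the full population N = 11 gives P₁ = 0.067.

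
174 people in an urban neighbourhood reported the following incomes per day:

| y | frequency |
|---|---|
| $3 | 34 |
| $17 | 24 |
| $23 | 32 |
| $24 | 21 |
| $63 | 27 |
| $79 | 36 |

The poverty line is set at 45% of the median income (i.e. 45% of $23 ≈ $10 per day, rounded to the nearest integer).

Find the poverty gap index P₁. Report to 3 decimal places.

0.137

Poor units: 34×$3 (q = 34 of N = 174).
Shortfall ratios: (10−3)/10 = 0.7000 (×34).
Σ = 23.800000. Dividing by the full population N = 174 gives P₁ = 0.137.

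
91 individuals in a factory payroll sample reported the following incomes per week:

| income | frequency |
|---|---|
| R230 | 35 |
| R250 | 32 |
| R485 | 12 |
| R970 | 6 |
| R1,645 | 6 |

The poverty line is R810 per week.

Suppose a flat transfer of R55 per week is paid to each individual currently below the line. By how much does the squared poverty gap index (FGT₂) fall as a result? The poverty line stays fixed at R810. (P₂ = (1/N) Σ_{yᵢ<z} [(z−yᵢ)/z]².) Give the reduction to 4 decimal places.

0.0736

Before: below the line — 35×R230, 32×R250, 12×R485; squared poverty gap index (FGT₂) = 0.386511.
After the R55 transfer: below the line — 35×R285, 32×R305, 12×R540; squared poverty gap index (FGT₂) = 0.312913.
Reduction = 0.386511 − 0.312913 = 0.0736.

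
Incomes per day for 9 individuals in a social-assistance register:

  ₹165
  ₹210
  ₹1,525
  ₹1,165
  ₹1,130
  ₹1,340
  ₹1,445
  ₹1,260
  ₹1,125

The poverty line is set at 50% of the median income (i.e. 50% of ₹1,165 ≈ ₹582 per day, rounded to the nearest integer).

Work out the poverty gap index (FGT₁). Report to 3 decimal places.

0.151

Poor units: ₹165, ₹210 (q = 2 of N = 9).
Gap ratios (z−y)/z: (582−165)/582 = 0.7165; (582−210)/582 = 0.6392.
Sum of shortfalls = 1.355670; P₁ averages over all N: 1.355670 / 9 = 0.151.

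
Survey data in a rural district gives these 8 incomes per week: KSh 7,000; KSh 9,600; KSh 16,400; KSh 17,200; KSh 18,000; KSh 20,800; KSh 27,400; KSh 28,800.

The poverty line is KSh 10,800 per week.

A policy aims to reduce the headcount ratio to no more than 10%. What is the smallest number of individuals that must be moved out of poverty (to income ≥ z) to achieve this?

Currently q = 2 of N = 8 are below the line (H = 0.250).
A headcount ratio of at most 10% allows at most ⌊0.10 × 8⌋ = 0 poor individuals.
So at least 2 − 0 = 2 must be lifted.

2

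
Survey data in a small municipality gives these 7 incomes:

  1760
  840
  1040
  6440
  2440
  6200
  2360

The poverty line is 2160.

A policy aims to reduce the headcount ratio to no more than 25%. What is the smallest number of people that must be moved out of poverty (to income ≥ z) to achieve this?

2

3 of the 7 people are poor, so H = 3/7 = 0.429.
A headcount ratio of at most 25% allows at most ⌊0.25 × 7⌋ = 1 poor people.
So at least 3 − 1 = 2 must be lifted.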